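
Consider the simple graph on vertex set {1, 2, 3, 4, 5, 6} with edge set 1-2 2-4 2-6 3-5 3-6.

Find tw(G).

1

A width-1 tree decomposition is:
Bags: B1 = {3, 6}  B2 = {3, 5}  B3 = {2, 6}  B4 = {1, 2}  B5 = {2, 4}
Tree: B1–B2, B1–B3, B3–B4, B4–B5
The largest bag has 2 vertices, giving width 1; this decomposition certifies tw(G) ≤ 1. Since G has at least one edge (e.g. 6–3), it is not an edgeless graph, so tw(G) ≥ 1. Hence tw(G) = 1 exactly.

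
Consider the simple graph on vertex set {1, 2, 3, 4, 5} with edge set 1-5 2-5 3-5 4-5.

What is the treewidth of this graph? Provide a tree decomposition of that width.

Each bag holds 2 vertices, so the decomposition has width 1, which upper-bounds the treewidth. Since G has at least one edge (e.g. 5–2), it is not an edgeless graph, so tw(G) ≥ 1. Therefore the treewidth is 1.

Treewidth 1.
One optimal decomposition is:
Bags: B1 = {2, 5}  B2 = {4, 5}  B3 = {3, 5}  B4 = {1, 5}
Tree: B1–B2, B1–B3, B2–B4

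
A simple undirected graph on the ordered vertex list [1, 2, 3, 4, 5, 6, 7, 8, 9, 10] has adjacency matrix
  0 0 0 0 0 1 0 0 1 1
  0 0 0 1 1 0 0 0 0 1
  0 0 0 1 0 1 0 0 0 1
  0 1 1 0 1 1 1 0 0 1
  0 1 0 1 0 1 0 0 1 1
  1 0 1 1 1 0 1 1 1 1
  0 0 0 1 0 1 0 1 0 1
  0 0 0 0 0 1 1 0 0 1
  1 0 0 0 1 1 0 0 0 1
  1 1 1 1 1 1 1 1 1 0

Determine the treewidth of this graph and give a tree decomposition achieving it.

Every bag has size at most 4, so the width is 4 − 1 = 3 and tw(G) ≤ 3. On the other hand G contains the 4-clique {2, 4, 5, 10}. A clique must lie in a single bag of any decomposition, so no decomposition can have width below 3. The upper and lower bounds meet at 3, so that is the treewidth.

Treewidth 3.
One such decomposition:
Bags: B1 = {1, 6, 9, 10}  B2 = {5, 6, 9, 10}  B3 = {4, 5, 6, 10}  B4 = {2, 4, 5, 10}  B5 = {4, 6, 7, 10}  B6 = {6, 7, 8, 10}  B7 = {3, 4, 6, 10}
Tree: B1–B2, B2–B3, B3–B4, B3–B5, B5–B6, B3–B7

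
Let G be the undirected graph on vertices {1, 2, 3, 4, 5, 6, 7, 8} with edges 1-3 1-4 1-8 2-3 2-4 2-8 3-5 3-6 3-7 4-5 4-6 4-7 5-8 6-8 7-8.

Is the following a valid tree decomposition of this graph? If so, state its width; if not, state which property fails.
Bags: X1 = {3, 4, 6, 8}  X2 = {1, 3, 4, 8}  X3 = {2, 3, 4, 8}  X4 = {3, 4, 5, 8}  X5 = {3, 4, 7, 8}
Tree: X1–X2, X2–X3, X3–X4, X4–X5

Yes; width 3.

Every vertex of G appears in some bag (union = {1, 2, 3, 4, 5, 6, 7, 8}); every edge is covered by a bag; and for each vertex v the set of bags containing v is connected in the bag tree. The decomposition is therefore valid. The largest bag has 4 vertices, so the width is 3.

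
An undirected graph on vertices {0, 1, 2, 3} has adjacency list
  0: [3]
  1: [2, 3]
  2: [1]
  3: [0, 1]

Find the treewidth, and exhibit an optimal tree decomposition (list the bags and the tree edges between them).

The largest bag has 2 vertices, giving width 1; this decomposition certifies tw(G) ≤ 1. Since G has at least one edge (e.g. 3–1), it is not an edgeless graph, so tw(G) ≥ 1. Combining the bounds, tw(G) = 1.

Treewidth 1.
One optimal decomposition is:
Bags: B1 = {1, 3}  B2 = {1, 2}  B3 = {0, 3}
Tree: B1–B2, B1–B3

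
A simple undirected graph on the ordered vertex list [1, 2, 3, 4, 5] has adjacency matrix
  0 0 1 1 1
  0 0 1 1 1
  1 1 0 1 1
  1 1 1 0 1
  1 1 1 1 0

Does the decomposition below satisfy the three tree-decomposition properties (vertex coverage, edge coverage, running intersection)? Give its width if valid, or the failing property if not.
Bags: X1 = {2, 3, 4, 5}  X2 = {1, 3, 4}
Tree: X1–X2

A tree decomposition must satisfy three properties: every vertex lies in some bag; for every edge, both endpoints lie together in some bag; and for every vertex, the bags containing it form a connected subtree. Here edge (5,1) lies in no bag, so the decomposition is invalid.

No — edge (5,1) lies in no bag.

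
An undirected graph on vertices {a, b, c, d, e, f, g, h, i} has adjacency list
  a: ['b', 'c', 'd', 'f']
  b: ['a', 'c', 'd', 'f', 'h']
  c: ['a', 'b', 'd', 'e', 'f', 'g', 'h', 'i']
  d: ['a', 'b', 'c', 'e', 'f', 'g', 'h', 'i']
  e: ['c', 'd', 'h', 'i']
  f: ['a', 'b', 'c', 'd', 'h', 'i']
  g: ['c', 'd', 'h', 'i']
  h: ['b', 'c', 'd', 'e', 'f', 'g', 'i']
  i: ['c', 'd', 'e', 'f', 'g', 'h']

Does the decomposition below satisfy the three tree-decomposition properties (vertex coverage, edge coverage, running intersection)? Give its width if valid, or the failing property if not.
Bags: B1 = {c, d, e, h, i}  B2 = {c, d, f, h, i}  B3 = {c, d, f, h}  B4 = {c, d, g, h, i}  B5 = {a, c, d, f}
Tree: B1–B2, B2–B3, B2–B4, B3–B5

A tree decomposition must satisfy three properties: every vertex lies in some bag; for every edge, both endpoints lie together in some bag; and for every vertex, the bags containing it form a connected subtree. Here vertex b appears in no bag, so the decomposition is invalid.

No — vertex b appears in no bag.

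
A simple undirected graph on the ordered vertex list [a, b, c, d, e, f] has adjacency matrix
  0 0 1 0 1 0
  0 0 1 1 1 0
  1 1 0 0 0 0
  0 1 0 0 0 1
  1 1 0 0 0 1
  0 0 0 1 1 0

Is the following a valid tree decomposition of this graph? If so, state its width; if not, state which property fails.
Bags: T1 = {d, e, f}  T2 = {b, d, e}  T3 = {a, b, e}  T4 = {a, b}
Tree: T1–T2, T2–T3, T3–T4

No — vertex c appears in no bag.

A tree decomposition must satisfy three properties: every vertex lies in some bag; for every edge, both endpoints lie together in some bag; and for every vertex, the bags containing it form a connected subtree. Here vertex c appears in no bag, so the decomposition is invalid.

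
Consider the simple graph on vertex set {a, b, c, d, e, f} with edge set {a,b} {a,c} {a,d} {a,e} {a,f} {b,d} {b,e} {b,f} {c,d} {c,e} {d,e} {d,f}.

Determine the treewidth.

3

A width-3 tree decomposition is:
Bags: B1 = {a, c, d, e}  B2 = {a, b, d, e}  B3 = {a, b, d, f}
Tree: B1–B2, B2–B3
The largest bag has 4 vertices, giving width 3; this decomposition certifies tw(G) ≤ 3. On the other hand G contains the 4-clique {a, c, d, e}. A clique must lie in a single bag of any decomposition, so no decomposition can have width below 3. Combining the bounds, tw(G) = 3.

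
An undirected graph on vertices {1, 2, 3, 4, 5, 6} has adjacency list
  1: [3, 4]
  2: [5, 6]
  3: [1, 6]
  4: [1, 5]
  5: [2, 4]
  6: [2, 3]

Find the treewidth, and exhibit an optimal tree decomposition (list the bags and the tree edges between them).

The largest bag has 3 vertices, giving width 2; this decomposition certifies tw(G) ≤ 2. The edges 5–4–1–3–6–2–5 form a cycle, so G is not a tree and its treewidth is at least 2. Hence tw(G) = 2 exactly.

Treewidth 2.
Bags: B1 = {1, 4, 5}  B2 = {1, 3, 5}  B3 = {3, 5, 6}  B4 = {2, 5, 6}
Tree: B1–B2, B2–B3, B3–B4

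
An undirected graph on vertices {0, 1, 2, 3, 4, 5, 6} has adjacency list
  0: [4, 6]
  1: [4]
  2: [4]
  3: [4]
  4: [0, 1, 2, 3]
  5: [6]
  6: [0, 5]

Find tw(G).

A width-1 tree decomposition is:
Bags: B1 = {0, 6}  B2 = {0, 4}  B3 = {2, 4}  B4 = {5, 6}  B5 = {1, 4}  B6 = {3, 4}
Tree: B1–B2, B2–B3, B1–B4, B2–B5, B2–B6
Every bag has size at most 2, so the width is 2 − 1 = 1 and tw(G) ≤ 1. Any graph with an edge has treewidth ≥ 1, and G has the edge 0–6. Therefore the treewidth is 1.

1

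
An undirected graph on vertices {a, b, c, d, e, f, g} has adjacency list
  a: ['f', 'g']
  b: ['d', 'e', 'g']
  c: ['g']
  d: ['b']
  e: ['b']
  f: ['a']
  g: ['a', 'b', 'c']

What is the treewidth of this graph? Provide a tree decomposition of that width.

Treewidth 1.
One such decomposition:
Bags: B1 = {b, g}  B2 = {c, g}  B3 = {a, g}  B4 = {b, d}  B5 = {a, f}  B6 = {b, e}
Tree: B1–B2, B1–B3, B1–B4, B3–B5, B4–B6

Every bag has size at most 2, so the width is 2 − 1 = 1 and tw(G) ≤ 1. Any graph with an edge has treewidth ≥ 1, and G has the edge g–b. Combining the bounds, tw(G) = 1.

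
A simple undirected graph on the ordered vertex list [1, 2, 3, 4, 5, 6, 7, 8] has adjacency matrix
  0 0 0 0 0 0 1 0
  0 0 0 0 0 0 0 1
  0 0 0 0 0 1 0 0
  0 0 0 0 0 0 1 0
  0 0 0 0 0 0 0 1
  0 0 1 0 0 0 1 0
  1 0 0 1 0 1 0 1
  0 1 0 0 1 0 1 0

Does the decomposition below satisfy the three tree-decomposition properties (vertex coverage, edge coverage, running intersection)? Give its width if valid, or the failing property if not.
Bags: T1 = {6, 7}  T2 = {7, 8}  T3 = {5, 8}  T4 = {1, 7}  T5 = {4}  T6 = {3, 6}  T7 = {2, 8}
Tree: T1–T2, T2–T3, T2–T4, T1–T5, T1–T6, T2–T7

No — edge (7,4) lies in no bag.

A tree decomposition must satisfy three properties: every vertex lies in some bag; for every edge, both endpoints lie together in some bag; and for every vertex, the bags containing it form a connected subtree. Here edge (7,4) lies in no bag, so the decomposition is invalid.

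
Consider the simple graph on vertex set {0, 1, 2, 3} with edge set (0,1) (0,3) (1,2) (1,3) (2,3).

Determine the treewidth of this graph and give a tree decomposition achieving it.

Every bag has size at most 3, so the width is 3 − 1 = 2 and tw(G) ≤ 2. On the other hand G contains the 3-clique {0, 1, 3}. A clique must lie in a single bag of any decomposition, so no decomposition can have width below 2. The upper and lower bounds meet at 2, so that is the treewidth.

Treewidth 2.
One optimal decomposition is:
Bags: B1 = {0, 1, 3}  B2 = {1, 2, 3}
Tree: B1–B2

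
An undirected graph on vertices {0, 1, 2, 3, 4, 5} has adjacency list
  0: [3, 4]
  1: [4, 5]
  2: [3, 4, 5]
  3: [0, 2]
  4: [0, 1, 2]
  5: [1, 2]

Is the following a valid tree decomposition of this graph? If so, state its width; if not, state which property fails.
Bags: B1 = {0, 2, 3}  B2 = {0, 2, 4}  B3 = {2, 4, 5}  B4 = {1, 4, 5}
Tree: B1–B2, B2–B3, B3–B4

Checking the three conditions: (i) the bags cover all of {0, 1, 2, 3, 4, 5}; (ii) for each edge, some bag contains both endpoints; (iii) the bags containing any fixed vertex form a subtree. All hold, so the decomposition is valid with width 3 − 1 = 2.

Yes; width 2.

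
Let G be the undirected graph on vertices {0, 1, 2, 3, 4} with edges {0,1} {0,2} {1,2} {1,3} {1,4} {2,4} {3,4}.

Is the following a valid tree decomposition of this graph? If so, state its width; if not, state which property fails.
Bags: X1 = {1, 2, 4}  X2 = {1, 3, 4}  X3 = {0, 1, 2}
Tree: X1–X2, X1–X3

Vertex coverage: the bags together contain {0, 1, 2, 3, 4}, the full vertex set. Edge coverage: each edge of G has both endpoints in at least one bag. Running intersection: for every vertex, the bags containing it form a connected subtree. All three properties hold, so this is a valid tree decomposition of width max|bag| − 1 = 2, and hence tw(G) ≤ 2.

Yes; width 2.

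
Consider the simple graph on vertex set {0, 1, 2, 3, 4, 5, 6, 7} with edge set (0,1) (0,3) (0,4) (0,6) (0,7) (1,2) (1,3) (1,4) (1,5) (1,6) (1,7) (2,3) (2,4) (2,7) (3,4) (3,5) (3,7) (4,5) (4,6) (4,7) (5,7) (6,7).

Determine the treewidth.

A width-4 tree decomposition is:
Bags: B1 = {0, 1, 3, 4, 7}  B2 = {0, 1, 4, 6, 7}  B3 = {1, 2, 3, 4, 7}  B4 = {1, 3, 4, 5, 7}
Tree: B1–B2, B1–B3, B3–B4
The largest bag has 5 vertices, giving width 4; this decomposition certifies tw(G) ≤ 4. Conversely, {0, 1, 3, 4, 7} is a clique of size 5, and the vertices of any clique must share a bag in every tree decomposition; so some bag has ≥ 5 vertices and tw(G) ≥ 4. Combining the bounds, tw(G) = 4.

4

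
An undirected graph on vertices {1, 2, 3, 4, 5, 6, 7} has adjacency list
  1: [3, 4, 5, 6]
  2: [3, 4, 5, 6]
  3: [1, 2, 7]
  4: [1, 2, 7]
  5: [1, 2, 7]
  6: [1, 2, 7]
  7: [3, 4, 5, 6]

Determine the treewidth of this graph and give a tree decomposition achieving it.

Treewidth 3.
One optimal decomposition is:
Bags: B1 = {1, 2, 5, 7}  B2 = {1, 2, 3, 7}  B3 = {1, 2, 4, 7}  B4 = {1, 2, 6, 7}
Tree: B1–B2, B2–B3, B3–B4

Every bag has size at most 4, so the width is 4 − 1 = 3 and tw(G) ≤ 3. For the lower bound: the 4 vertex sets {1,5}, {2,3}, {7}, {4} are disjoint, each induces a connected subgraph, and every pair is joined by at least one edge of G. Contracting each set to a single vertex therefore yields K_{4} as a minor, and since treewidth is minor-monotone, tw(G) ≥ tw(K_{4}) = 3. The upper and lower bounds meet at 3, so that is the treewidth.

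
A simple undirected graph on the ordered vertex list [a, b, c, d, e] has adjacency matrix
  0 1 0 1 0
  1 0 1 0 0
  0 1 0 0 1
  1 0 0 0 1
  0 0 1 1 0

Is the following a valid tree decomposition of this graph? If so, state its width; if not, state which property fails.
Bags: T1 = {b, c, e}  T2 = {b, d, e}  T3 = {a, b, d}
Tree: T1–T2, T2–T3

Yes; width 2.

Vertex coverage: the bags together contain {a, b, c, d, e}, the full vertex set. Edge coverage: each edge of G has both endpoints in at least one bag. Running intersection: for every vertex, the bags containing it form a connected subtree. All three properties hold, so this is a valid tree decomposition of width max|bag| − 1 = 2, and hence tw(G) ≤ 2.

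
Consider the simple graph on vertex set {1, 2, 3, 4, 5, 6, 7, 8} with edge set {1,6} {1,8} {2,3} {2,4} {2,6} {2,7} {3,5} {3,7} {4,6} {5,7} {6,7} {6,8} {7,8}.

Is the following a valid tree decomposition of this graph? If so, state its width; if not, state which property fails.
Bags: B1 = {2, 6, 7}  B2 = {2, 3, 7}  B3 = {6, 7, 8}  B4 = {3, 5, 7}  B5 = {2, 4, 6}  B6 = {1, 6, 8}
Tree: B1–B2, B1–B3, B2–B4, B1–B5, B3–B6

Vertex coverage: the bags together contain {1, 2, 3, 4, 5, 6, 7, 8}, the full vertex set. Edge coverage: each edge of G has both endpoints in at least one bag. Running intersection: for every vertex, the bags containing it form a connected subtree. All three properties hold, so this is a valid tree decomposition of width max|bag| − 1 = 2, and hence tw(G) ≤ 2.

Yes; width 2.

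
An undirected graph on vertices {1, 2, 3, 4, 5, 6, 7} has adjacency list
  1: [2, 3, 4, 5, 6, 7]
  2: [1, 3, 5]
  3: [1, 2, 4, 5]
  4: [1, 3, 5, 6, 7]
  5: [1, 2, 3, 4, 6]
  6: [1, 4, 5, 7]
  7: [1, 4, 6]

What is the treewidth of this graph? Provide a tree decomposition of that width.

Each bag holds 4 vertices, so the decomposition has width 3, which upper-bounds the treewidth. Conversely, {1, 2, 3, 5} is a clique of size 4, and the vertices of any clique must share a bag in every tree decomposition; so some bag has ≥ 4 vertices and tw(G) ≥ 3. Hence tw(G) = 3 exactly.

Treewidth 3.
One optimal decomposition is:
Bags: B1 = {1, 2, 3, 5}  B2 = {1, 3, 4, 5}  B3 = {1, 4, 5, 6}  B4 = {1, 4, 6, 7}
Tree: B1–B2, B2–B3, B3–B4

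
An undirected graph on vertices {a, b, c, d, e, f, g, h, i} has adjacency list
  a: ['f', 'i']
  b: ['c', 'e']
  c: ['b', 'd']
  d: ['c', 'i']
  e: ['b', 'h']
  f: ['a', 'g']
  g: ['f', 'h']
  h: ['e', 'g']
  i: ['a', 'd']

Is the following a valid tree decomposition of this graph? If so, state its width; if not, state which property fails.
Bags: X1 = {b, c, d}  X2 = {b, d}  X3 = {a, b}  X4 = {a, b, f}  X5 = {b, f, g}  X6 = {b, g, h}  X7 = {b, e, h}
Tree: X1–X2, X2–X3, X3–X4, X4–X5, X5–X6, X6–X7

A tree decomposition must satisfy three properties: every vertex lies in some bag; for every edge, both endpoints lie together in some bag; and for every vertex, the bags containing it form a connected subtree. Here vertex i appears in no bag, so the decomposition is invalid.

No — vertex i appears in no bag.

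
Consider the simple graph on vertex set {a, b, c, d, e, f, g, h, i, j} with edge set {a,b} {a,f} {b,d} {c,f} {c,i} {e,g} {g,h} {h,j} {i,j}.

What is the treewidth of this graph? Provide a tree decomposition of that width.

The largest bag has 2 vertices, giving width 1; this decomposition certifies tw(G) ≤ 1. Any graph with an edge has treewidth ≥ 1, and G has the edge d–b. Hence tw(G) = 1 exactly.

Treewidth 1.
One optimal decomposition is:
Bags: B1 = {b, d}  B2 = {a, b}  B3 = {a, f}  B4 = {c, f}  B5 = {c, i}  B6 = {i, j}  B7 = {h, j}  B8 = {g, h}  B9 = {e, g}
Tree: B1–B2, B2–B3, B3–B4, B4–B5, B5–B6, B6–B7, B7–B8, B8–B9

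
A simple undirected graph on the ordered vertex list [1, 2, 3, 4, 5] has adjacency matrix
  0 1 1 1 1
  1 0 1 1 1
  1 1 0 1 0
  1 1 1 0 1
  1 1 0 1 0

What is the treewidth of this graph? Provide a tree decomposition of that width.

Treewidth 3.
One optimal decomposition is:
Bags: B1 = {1, 2, 4, 5}  B2 = {1, 2, 3, 4}
Tree: B1–B2

The largest bag has 4 vertices, giving width 3; this decomposition certifies tw(G) ≤ 3. Conversely, {1, 2, 3, 4} is a clique of size 4, and the vertices of any clique must share a bag in every tree decomposition; so some bag has ≥ 4 vertices and tw(G) ≥ 3. Therefore the treewidth is 3.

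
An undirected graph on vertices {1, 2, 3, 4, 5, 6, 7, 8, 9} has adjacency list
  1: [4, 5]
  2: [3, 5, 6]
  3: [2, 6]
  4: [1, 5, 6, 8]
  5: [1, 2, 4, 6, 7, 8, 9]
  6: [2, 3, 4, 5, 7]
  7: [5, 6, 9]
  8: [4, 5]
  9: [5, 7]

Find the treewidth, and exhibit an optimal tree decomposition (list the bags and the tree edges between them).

Treewidth 2.
One optimal decomposition is:
Bags: B1 = {2, 3, 6}  B2 = {2, 5, 6}  B3 = {4, 5, 6}  B4 = {1, 4, 5}  B5 = {5, 6, 7}  B6 = {4, 5, 8}  B7 = {5, 7, 9}
Tree: B1–B2, B2–B3, B3–B4, B3–B5, B3–B6, B5–B7

Every bag has size at most 3, so the width is 3 − 1 = 2 and tw(G) ≤ 2. Conversely, {2, 3, 6} is a clique of size 3, and the vertices of any clique must share a bag in every tree decomposition; so some bag has ≥ 3 vertices and tw(G) ≥ 2. Combining the bounds, tw(G) = 2.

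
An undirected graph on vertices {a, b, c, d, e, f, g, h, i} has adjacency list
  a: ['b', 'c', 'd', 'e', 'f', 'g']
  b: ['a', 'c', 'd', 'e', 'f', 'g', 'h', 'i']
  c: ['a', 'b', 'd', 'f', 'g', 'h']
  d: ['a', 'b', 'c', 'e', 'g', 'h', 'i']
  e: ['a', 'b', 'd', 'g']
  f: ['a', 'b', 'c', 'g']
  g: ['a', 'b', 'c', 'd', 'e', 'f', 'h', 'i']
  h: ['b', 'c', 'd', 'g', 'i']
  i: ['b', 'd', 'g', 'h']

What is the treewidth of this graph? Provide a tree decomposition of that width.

Treewidth 4.
One such decomposition:
Bags: B1 = {a, b, c, d, g}  B2 = {b, c, d, g, h}  B3 = {a, b, d, e, g}  B4 = {a, b, c, f, g}  B5 = {b, d, g, h, i}
Tree: B1–B2, B1–B3, B1–B4, B2–B5

Each bag holds 5 vertices, so the decomposition has width 4, which upper-bounds the treewidth. For the lower bound, the 5 vertices {a, b, d, e, g} are pairwise adjacent, and any tree decomposition puts a clique entirely inside one bag — forcing width ≥ 4. Combining the bounds, tw(G) = 4.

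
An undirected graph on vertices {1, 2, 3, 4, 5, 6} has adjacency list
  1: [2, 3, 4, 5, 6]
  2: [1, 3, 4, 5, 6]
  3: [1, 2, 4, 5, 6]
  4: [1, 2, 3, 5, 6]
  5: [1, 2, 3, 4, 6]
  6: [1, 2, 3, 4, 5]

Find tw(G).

A width-5 tree decomposition is:
Bags: B1 = {1, 2, 3, 4, 5, 6}
Tree: (single bag)
With just one bag of size 6, the width is 6 − 1 = 5, so tw(G) ≤ 5. On the other hand G contains the 6-clique {1, 2, 3, 4, 5, 6}. A clique must lie in a single bag of any decomposition, so no decomposition can have width below 5. The upper and lower bounds meet at 5, so that is the treewidth.

5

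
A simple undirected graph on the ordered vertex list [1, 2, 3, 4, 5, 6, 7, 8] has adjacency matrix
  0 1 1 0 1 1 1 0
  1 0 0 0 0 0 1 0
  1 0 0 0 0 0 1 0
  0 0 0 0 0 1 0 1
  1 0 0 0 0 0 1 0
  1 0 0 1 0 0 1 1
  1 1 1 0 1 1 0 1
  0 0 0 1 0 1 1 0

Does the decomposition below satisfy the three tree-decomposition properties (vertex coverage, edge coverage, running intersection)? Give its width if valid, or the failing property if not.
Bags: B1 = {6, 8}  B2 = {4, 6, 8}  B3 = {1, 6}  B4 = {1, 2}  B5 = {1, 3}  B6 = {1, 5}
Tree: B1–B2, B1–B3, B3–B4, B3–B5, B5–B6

A tree decomposition must satisfy three properties: every vertex lies in some bag; for every edge, both endpoints lie together in some bag; and for every vertex, the bags containing it form a connected subtree. Here vertex 7 appears in no bag, so the decomposition is invalid.

No — vertex 7 appears in no bag.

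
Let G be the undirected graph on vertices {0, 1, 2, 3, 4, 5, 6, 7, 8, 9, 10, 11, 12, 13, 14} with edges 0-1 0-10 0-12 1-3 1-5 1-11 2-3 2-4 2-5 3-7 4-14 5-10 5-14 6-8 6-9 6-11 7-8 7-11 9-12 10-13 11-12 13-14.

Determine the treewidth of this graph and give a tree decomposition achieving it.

Treewidth 3.
One such decomposition:
Bags: B1 = {6, 8, 9, 12}  B2 = {6, 8, 11, 12}  B3 = {7, 8, 11, 12}  B4 = {0, 7, 11, 12}  B5 = {0, 1, 7, 11}  B6 = {0, 1, 3, 7}  B7 = {0, 1, 3, 10}  B8 = {1, 3, 5, 10}  B9 = {2, 3, 5, 10}  B10 = {2, 5, 10, 13}  B11 = {2, 5, 13, 14}  B12 = {2, 4, 13, 14}
Tree: B1–B2, B2–B3, B3–B4, B4–B5, B5–B6, B6–B7, B7–B8, B8–B9, B9–B10, B10–B11, B11–B12

Every bag has size at most 4, so the width is 4 − 1 = 3 and tw(G) ≤ 3. For the lower bound: the 4 vertex sets {6,8,9}, {12}, {11}, {0,1,3,7} are disjoint, each induces a connected subgraph, and every pair is joined by at least one edge of G. Contracting each set to a single vertex therefore yields K_{4} as a minor, and since treewidth is minor-monotone, tw(G) ≥ tw(K_{4}) = 3. Therefore the treewidth is 3.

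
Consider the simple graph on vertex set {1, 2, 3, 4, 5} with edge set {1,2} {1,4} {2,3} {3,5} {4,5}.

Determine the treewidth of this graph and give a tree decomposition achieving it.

Treewidth 2.
One optimal decomposition is:
Bags: B1 = {1, 2, 4}  B2 = {2, 4, 5}  B3 = {2, 3, 5}
Tree: B1–B2, B2–B3

Every bag has size at most 3, so the width is 3 − 1 = 2 and tw(G) ≤ 2. The edges 2–1–4–5–3–2 form a cycle, so G is not a tree and its treewidth is at least 2. Therefore the treewidth is 2.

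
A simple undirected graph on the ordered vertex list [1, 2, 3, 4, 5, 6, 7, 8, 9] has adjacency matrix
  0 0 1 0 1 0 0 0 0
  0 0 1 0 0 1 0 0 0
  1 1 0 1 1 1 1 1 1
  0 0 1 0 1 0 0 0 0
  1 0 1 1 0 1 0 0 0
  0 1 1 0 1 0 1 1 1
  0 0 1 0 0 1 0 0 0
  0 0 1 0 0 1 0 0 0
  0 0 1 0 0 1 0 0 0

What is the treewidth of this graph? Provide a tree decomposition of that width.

Every bag has size at most 3, so the width is 3 − 1 = 2 and tw(G) ≤ 2. On the other hand G contains the 3-clique {1, 3, 5}. A clique must lie in a single bag of any decomposition, so no decomposition can have width below 2. Combining the bounds, tw(G) = 2.

Treewidth 2.
One such decomposition:
Bags: B1 = {3, 5, 6}  B2 = {3, 6, 8}  B3 = {3, 4, 5}  B4 = {3, 6, 9}  B5 = {1, 3, 5}  B6 = {3, 6, 7}  B7 = {2, 3, 6}
Tree: B1–B2, B1–B3, B2–B4, B3–B5, B1–B6, B6–B7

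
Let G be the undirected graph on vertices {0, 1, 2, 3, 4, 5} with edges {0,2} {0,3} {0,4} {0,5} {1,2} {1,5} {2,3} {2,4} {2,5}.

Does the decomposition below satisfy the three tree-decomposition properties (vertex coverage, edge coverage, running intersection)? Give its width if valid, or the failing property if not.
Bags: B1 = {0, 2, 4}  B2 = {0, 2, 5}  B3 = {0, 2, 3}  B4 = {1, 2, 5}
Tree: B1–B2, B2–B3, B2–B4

Yes; width 2.

Vertex coverage: the bags together contain {0, 1, 2, 3, 4, 5}, the full vertex set. Edge coverage: each edge of G has both endpoints in at least one bag. Running intersection: for every vertex, the bags containing it form a connected subtree. All three properties hold, so this is a valid tree decomposition of width max|bag| − 1 = 2, and hence tw(G) ≤ 2.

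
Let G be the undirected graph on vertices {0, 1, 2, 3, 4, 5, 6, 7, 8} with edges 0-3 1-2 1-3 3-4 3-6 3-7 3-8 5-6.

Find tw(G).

A width-1 tree decomposition is:
Bags: B1 = {3, 8}  B2 = {3, 7}  B3 = {0, 3}  B4 = {3, 6}  B5 = {5, 6}  B6 = {3, 4}  B7 = {1, 3}  B8 = {1, 2}
Tree: B1–B2, B1–B3, B1–B4, B4–B5, B2–B6, B2–B7, B7–B8
Each bag holds 2 vertices, so the decomposition has width 1, which upper-bounds the treewidth. Any graph with an edge has treewidth ≥ 1, and G has the edge 8–3. Therefore the treewidth is 1.

1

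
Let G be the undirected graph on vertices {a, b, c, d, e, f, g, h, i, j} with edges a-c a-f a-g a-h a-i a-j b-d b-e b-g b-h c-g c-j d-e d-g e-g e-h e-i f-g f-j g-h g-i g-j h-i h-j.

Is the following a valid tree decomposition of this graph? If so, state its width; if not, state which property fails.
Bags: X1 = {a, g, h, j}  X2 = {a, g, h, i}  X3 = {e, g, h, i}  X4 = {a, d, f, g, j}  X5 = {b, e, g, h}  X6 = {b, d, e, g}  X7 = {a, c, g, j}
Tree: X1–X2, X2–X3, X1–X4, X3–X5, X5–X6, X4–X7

A tree decomposition must satisfy three properties: every vertex lies in some bag; for every edge, both endpoints lie together in some bag; and for every vertex, the bags containing it form a connected subtree. Here bags containing vertex d are not connected in the tree, so the decomposition is invalid.

No — bags containing vertex d are not connected in the tree.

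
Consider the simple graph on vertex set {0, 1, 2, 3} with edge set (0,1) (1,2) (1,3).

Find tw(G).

A width-1 tree decomposition is:
Bags: B1 = {1, 3}  B2 = {1, 2}  B3 = {0, 1}
Tree: B1–B2, B2–B3
The largest bag has 2 vertices, giving width 1; this decomposition certifies tw(G) ≤ 1. G has an edge, so its treewidth is at least 1. Hence tw(G) = 1 exactly.

1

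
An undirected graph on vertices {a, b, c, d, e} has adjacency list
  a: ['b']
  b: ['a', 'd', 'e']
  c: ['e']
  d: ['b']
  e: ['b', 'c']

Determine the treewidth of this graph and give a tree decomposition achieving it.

The largest bag has 2 vertices, giving width 1; this decomposition certifies tw(G) ≤ 1. G has an edge, so its treewidth is at least 1. Combining the bounds, tw(G) = 1.

Treewidth 1.
Bags: B1 = {c, e}  B2 = {b, e}  B3 = {b, d}  B4 = {a, b}
Tree: B1–B2, B2–B3, B3–B4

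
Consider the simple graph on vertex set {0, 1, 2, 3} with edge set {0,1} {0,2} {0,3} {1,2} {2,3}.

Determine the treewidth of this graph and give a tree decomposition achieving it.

The largest bag has 3 vertices, giving width 2; this decomposition certifies tw(G) ≤ 2. Conversely, {0, 1, 2} is a clique of size 3, and the vertices of any clique must share a bag in every tree decomposition; so some bag has ≥ 3 vertices and tw(G) ≥ 2. Hence tw(G) = 2 exactly.

Treewidth 2.
One optimal decomposition is:
Bags: B1 = {0, 2, 3}  B2 = {0, 1, 2}
Tree: B1–B2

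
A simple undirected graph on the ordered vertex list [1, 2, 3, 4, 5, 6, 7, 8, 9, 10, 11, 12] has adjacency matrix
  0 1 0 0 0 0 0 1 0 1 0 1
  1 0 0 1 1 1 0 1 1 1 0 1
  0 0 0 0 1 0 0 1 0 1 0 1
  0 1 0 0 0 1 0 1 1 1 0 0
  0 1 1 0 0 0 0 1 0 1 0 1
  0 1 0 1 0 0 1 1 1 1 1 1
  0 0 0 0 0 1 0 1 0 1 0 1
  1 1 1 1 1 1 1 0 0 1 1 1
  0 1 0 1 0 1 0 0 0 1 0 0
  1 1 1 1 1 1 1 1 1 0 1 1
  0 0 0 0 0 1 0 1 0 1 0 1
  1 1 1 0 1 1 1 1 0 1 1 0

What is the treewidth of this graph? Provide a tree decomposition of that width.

Treewidth 4.
Bags: B1 = {2, 6, 8, 10, 12}  B2 = {2, 5, 8, 10, 12}  B3 = {2, 4, 6, 8, 10}  B4 = {3, 5, 8, 10, 12}  B5 = {6, 7, 8, 10, 12}  B6 = {1, 2, 8, 10, 12}  B7 = {2, 4, 6, 9, 10}  B8 = {6, 8, 10, 11, 12}
Tree: B1–B2, B1–B3, B2–B4, B1–B5, B1–B6, B3–B7, B5–B8

The largest bag has 5 vertices, giving width 4; this decomposition certifies tw(G) ≤ 4. Conversely, {2, 4, 6, 8, 10} is a clique of size 5, and the vertices of any clique must share a bag in every tree decomposition; so some bag has ≥ 5 vertices and tw(G) ≥ 4. The upper and lower bounds meet at 4, so that is the treewidth.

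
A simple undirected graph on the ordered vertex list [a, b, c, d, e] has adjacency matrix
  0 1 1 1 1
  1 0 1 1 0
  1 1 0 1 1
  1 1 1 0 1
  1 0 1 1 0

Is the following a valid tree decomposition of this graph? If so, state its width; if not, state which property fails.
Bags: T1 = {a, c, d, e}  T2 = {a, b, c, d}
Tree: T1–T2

Every vertex of G appears in some bag (union = {a, b, c, d, e}); every edge is covered by a bag; and for each vertex v the set of bags containing v is connected in the bag tree. The decomposition is therefore valid. The largest bag has 4 vertices, so the width is 3.

Yes; width 3.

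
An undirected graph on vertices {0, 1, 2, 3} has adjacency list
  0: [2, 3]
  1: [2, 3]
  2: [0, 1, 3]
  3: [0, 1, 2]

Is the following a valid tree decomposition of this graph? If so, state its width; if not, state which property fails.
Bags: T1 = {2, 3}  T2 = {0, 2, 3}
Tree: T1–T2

A tree decomposition must satisfy three properties: every vertex lies in some bag; for every edge, both endpoints lie together in some bag; and for every vertex, the bags containing it form a connected subtree. Here vertex 1 appears in no bag, so the decomposition is invalid.

No — vertex 1 appears in no bag.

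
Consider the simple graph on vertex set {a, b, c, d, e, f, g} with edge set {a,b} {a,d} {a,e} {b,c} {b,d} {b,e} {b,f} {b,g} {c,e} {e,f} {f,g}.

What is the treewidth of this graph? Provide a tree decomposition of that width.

Treewidth 2.
One optimal decomposition is:
Bags: B1 = {b, f, g}  B2 = {b, e, f}  B3 = {b, c, e}  B4 = {a, b, e}  B5 = {a, b, d}
Tree: B1–B2, B2–B3, B2–B4, B4–B5

Each bag holds 3 vertices, so the decomposition has width 2, which upper-bounds the treewidth. Conversely, {a, b, d} is a clique of size 3, and the vertices of any clique must share a bag in every tree decomposition; so some bag has ≥ 3 vertices and tw(G) ≥ 2. Combining the bounds, tw(G) = 2.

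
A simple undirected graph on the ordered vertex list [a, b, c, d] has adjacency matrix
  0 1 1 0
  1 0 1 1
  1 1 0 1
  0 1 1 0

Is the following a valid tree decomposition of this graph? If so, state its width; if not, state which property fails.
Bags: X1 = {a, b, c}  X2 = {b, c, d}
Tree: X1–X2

Yes; width 2.

Checking the three conditions: (i) the bags cover all of {a, b, c, d}; (ii) for each edge, some bag contains both endpoints; (iii) the bags containing any fixed vertex form a subtree. All hold, so the decomposition is valid with width 3 − 1 = 2.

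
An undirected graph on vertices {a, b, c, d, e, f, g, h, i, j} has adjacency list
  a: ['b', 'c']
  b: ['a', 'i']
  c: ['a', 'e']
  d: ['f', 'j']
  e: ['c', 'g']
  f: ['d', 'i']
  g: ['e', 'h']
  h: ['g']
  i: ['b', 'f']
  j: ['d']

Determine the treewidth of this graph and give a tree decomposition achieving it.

The largest bag has 2 vertices, giving width 1; this decomposition certifies tw(G) ≤ 1. Since G has at least one edge (e.g. j–d), it is not an edgeless graph, so tw(G) ≥ 1. Combining the bounds, tw(G) = 1.

Treewidth 1.
Bags: B1 = {d, j}  B2 = {d, f}  B3 = {f, i}  B4 = {b, i}  B5 = {a, b}  B6 = {a, c}  B7 = {c, e}  B8 = {e, g}  B9 = {g, h}
Tree: B1–B2, B2–B3, B3–B4, B4–B5, B5–B6, B6–B7, B7–B8, B8–B9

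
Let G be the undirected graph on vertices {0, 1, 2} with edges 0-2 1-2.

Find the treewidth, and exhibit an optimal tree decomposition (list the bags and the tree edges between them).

Each bag holds 2 vertices, so the decomposition has width 1, which upper-bounds the treewidth. G has an edge, so its treewidth is at least 1. Hence tw(G) = 1 exactly.

Treewidth 1.
One optimal decomposition is:
Bags: B1 = {0, 2}  B2 = {1, 2}
Tree: B1–B2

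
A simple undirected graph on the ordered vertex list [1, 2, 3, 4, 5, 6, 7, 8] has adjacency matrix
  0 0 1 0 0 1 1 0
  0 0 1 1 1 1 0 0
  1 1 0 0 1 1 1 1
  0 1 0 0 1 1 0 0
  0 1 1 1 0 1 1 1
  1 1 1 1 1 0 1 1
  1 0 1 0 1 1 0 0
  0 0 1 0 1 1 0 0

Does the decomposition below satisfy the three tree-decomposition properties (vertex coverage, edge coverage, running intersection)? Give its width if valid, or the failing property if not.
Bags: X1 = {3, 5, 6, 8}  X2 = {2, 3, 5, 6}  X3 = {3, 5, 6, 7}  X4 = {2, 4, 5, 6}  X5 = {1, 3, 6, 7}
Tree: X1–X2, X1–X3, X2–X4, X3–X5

Every vertex of G appears in some bag (union = {1, 2, 3, 4, 5, 6, 7, 8}); every edge is covered by a bag; and for each vertex v the set of bags containing v is connected in the bag tree. The decomposition is therefore valid. The largest bag has 4 vertices, so the width is 3.

Yes; width 3.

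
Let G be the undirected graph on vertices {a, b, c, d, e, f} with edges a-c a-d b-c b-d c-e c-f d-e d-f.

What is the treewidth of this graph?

2

A width-2 tree decomposition is:
Bags: B1 = {c, d, f}  B2 = {b, c, d}  B3 = {c, d, e}  B4 = {a, c, d}
Tree: B1–B2, B2–B3, B3–B4
The largest bag has 3 vertices, giving width 2; this decomposition certifies tw(G) ≤ 2. The edges f–c–b–d–f form a cycle, so G is not a tree and its treewidth is at least 2. Hence tw(G) = 2 exactly.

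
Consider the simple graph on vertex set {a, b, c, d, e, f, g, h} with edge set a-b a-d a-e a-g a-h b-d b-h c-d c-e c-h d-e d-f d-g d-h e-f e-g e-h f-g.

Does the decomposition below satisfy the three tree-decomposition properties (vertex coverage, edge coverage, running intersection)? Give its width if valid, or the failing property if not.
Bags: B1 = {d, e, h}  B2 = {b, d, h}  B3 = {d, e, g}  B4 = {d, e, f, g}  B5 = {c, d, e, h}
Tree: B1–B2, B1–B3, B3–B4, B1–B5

No — vertex a appears in no bag.

A tree decomposition must satisfy three properties: every vertex lies in some bag; for every edge, both endpoints lie together in some bag; and for every vertex, the bags containing it form a connected subtree. Here vertex a appears in no bag, so the decomposition is invalid.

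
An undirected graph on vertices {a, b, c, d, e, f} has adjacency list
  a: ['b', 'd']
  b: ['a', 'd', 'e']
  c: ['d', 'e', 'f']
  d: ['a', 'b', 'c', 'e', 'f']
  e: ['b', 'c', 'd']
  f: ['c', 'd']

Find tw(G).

2

A width-2 tree decomposition is:
Bags: B1 = {b, d, e}  B2 = {a, b, d}  B3 = {c, d, e}  B4 = {c, d, f}
Tree: B1–B2, B1–B3, B3–B4
Every bag has size at most 3, so the width is 3 − 1 = 2 and tw(G) ≤ 2. On the other hand G contains the 3-clique {c, d, e}. A clique must lie in a single bag of any decomposition, so no decomposition can have width below 2. Hence tw(G) = 2 exactly.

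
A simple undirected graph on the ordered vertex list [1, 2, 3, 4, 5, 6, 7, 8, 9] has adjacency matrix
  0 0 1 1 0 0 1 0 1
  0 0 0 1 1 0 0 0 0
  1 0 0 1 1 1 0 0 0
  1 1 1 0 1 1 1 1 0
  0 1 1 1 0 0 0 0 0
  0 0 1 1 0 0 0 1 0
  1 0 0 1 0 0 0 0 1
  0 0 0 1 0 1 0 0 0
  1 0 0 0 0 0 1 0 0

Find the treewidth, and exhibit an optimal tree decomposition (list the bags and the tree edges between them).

Every bag has size at most 3, so the width is 3 − 1 = 2 and tw(G) ≤ 2. Conversely, {1, 7, 9} is a clique of size 3, and the vertices of any clique must share a bag in every tree decomposition; so some bag has ≥ 3 vertices and tw(G) ≥ 2. Combining the bounds, tw(G) = 2.

Treewidth 2.
One such decomposition:
Bags: B1 = {1, 3, 4}  B2 = {3, 4, 5}  B3 = {1, 4, 7}  B4 = {2, 4, 5}  B5 = {3, 4, 6}  B6 = {4, 6, 8}  B7 = {1, 7, 9}
Tree: B1–B2, B1–B3, B2–B4, B2–B5, B5–B6, B3–B7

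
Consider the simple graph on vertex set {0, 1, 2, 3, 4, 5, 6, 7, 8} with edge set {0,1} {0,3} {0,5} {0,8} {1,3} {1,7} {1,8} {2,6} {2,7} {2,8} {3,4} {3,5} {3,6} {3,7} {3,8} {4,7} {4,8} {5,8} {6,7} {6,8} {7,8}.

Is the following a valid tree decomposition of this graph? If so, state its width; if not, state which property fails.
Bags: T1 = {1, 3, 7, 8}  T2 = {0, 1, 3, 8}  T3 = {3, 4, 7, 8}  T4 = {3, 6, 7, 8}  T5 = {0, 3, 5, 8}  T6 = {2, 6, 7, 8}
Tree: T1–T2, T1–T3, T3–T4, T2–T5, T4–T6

Vertex coverage: the bags together contain {0, 1, 2, 3, 4, 5, 6, 7, 8}, the full vertex set. Edge coverage: each edge of G has both endpoints in at least one bag. Running intersection: for every vertex, the bags containing it form a connected subtree. All three properties hold, so this is a valid tree decomposition of width max|bag| − 1 = 3, and hence tw(G) ≤ 3.

Yes; width 3.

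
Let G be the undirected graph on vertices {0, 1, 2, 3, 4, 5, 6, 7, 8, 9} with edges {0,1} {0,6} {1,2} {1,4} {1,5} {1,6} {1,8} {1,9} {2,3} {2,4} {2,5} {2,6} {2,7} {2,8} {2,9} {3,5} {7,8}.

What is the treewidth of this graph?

2

A width-2 tree decomposition is:
Bags: B1 = {1, 2, 4}  B2 = {1, 2, 6}  B3 = {1, 2, 8}  B4 = {2, 7, 8}  B5 = {1, 2, 5}  B6 = {0, 1, 6}  B7 = {1, 2, 9}  B8 = {2, 3, 5}
Tree: B1–B2, B1–B3, B3–B4, B2–B5, B2–B6, B1–B7, B5–B8
Every bag has size at most 3, so the width is 3 − 1 = 2 and tw(G) ≤ 2. For the lower bound, the 3 vertices {0, 1, 6} are pairwise adjacent, and any tree decomposition puts a clique entirely inside one bag — forcing width ≥ 2. Combining the bounds, tw(G) = 2.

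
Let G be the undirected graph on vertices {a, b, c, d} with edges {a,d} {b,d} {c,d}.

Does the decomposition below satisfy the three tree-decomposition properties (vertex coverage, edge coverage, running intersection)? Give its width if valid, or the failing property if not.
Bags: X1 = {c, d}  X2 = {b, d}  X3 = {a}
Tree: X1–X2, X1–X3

A tree decomposition must satisfy three properties: every vertex lies in some bag; for every edge, both endpoints lie together in some bag; and for every vertex, the bags containing it form a connected subtree. Here edge (d,a) lies in no bag, so the decomposition is invalid.

No — edge (d,a) lies in no bag.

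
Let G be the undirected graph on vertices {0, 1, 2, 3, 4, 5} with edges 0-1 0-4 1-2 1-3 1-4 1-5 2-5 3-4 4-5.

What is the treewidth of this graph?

A width-2 tree decomposition is:
Bags: B1 = {0, 1, 4}  B2 = {1, 4, 5}  B3 = {1, 2, 5}  B4 = {1, 3, 4}
Tree: B1–B2, B2–B3, B2–B4
The largest bag has 3 vertices, giving width 2; this decomposition certifies tw(G) ≤ 2. Conversely, {1, 2, 5} is a clique of size 3, and the vertices of any clique must share a bag in every tree decomposition; so some bag has ≥ 3 vertices and tw(G) ≥ 2. Therefore the treewidth is 2.

2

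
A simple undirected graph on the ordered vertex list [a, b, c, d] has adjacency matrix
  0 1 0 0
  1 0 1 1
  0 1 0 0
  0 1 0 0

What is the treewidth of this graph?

1

A width-1 tree decomposition is:
Bags: B1 = {b, d}  B2 = {a, b}  B3 = {b, c}
Tree: B1–B2, B1–B3
Each bag holds 2 vertices, so the decomposition has width 1, which upper-bounds the treewidth. G has an edge, so its treewidth is at least 1. The upper and lower bounds meet at 1, so that is the treewidth.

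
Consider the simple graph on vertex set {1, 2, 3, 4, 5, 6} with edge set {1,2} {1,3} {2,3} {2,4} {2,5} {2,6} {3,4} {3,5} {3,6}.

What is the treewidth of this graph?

A width-2 tree decomposition is:
Bags: B1 = {2, 3, 4}  B2 = {2, 3, 5}  B3 = {2, 3, 6}  B4 = {1, 2, 3}
Tree: B1–B2, B2–B3, B1–B4
Each bag holds 3 vertices, so the decomposition has width 2, which upper-bounds the treewidth. Conversely, {1, 2, 3} is a clique of size 3, and the vertices of any clique must share a bag in every tree decomposition; so some bag has ≥ 3 vertices and tw(G) ≥ 2. Combining the bounds, tw(G) = 2.

2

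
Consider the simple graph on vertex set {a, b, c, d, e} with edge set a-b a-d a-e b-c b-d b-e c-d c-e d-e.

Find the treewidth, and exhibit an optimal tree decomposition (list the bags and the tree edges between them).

Treewidth 3.
Bags: B1 = {b, c, d, e}  B2 = {a, b, d, e}
Tree: B1–B2

Every bag has size at most 4, so the width is 4 − 1 = 3 and tw(G) ≤ 3. Conversely, {b, c, d, e} is a clique of size 4, and the vertices of any clique must share a bag in every tree decomposition; so some bag has ≥ 4 vertices and tw(G) ≥ 3. Combining the bounds, tw(G) = 3.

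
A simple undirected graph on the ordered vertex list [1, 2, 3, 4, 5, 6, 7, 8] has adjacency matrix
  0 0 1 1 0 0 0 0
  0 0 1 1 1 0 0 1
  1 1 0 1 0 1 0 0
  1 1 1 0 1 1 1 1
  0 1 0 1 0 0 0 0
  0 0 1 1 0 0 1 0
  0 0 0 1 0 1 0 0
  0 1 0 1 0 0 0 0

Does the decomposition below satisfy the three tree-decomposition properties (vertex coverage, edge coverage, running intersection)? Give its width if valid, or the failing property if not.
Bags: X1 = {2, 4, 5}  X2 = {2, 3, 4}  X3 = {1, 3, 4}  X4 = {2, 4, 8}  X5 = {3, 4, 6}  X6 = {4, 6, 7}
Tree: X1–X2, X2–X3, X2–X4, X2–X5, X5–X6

Vertex coverage: the bags together contain {1, 2, 3, 4, 5, 6, 7, 8}, the full vertex set. Edge coverage: each edge of G has both endpoints in at least one bag. Running intersection: for every vertex, the bags containing it form a connected subtree. All three properties hold, so this is a valid tree decomposition of width max|bag| − 1 = 2, and hence tw(G) ≤ 2.

Yes; width 2.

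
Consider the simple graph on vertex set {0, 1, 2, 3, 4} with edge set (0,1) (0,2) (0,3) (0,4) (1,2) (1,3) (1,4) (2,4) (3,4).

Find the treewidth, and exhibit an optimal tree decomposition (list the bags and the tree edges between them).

Treewidth 3.
Bags: B1 = {0, 1, 2, 4}  B2 = {0, 1, 3, 4}
Tree: B1–B2

Each bag holds 4 vertices, so the decomposition has width 3, which upper-bounds the treewidth. On the other hand G contains the 4-clique {0, 1, 2, 4}. A clique must lie in a single bag of any decomposition, so no decomposition can have width below 3. Hence tw(G) = 3 exactly.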